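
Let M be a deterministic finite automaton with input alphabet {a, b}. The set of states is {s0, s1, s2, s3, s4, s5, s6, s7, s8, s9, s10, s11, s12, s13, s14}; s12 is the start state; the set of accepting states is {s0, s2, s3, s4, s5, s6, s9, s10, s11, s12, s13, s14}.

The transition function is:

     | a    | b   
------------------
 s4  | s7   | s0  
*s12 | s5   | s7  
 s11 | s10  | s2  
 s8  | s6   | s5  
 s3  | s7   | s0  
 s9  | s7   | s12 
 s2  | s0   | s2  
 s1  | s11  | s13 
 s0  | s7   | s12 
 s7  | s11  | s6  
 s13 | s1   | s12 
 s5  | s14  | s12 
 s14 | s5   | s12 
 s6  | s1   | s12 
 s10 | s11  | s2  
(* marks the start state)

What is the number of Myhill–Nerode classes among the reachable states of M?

6

States {s3,s4,s8,s9} cannot be reached from the start state, so discard them.
P0 = {s0,s2,s5,s6,s10,s11,s12,s13,s14} | {s1,s7}.
Split {s0,s2,s5,s6,s10,s11,s12,s13,s14} by δ(·,a) → {s2,s5,s10,s11,s12,s14} and {s0,s6,s13}.
Refine {s2,s5,s10,s11,s12,s14} on symbol a: members go to different blocks, giving {s5,s10,s11,s12,s14} and {s2}.
Split {s5,s10,s11,s12,s14} by δ(·,b) → {s5,s14} and {s10,s11} and {s12}.
No further refinement is possible. Final partition (6 blocks): {s5,s14} | {s1,s7} | {s0,s6,s13} | {s2} | {s10,s11} | {s12}.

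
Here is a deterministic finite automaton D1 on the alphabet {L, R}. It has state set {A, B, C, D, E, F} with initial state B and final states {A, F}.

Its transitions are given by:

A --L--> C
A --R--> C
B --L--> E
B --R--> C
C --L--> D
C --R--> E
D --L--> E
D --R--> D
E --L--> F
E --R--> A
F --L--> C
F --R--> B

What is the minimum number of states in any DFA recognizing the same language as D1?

6

All states are reachable from the start state.
P0 = {A,F} | {B,C,D,E}.
Split {B,C,D,E} by δ(·,L) → {B,C,D} and {E}.
Split {B,C,D} by δ(·,L) → {B,D} and {C}.
On input R, block {A,F} splits into {A} and {F}.
On input R, block {B,D} splits into {B} and {D}.
Stable partition: {A} | {B} | {E} | {C} | {F} | {D} — 6 equivalence classes.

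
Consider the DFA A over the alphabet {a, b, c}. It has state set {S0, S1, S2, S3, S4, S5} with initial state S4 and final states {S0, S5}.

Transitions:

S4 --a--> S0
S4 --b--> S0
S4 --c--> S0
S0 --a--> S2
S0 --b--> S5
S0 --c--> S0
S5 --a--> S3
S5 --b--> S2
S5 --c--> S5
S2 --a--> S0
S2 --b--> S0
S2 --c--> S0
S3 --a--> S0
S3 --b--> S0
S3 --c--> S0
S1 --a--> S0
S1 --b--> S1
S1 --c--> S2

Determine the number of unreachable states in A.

No path from S4 leads to S1; the other 5 states are all reachable.

1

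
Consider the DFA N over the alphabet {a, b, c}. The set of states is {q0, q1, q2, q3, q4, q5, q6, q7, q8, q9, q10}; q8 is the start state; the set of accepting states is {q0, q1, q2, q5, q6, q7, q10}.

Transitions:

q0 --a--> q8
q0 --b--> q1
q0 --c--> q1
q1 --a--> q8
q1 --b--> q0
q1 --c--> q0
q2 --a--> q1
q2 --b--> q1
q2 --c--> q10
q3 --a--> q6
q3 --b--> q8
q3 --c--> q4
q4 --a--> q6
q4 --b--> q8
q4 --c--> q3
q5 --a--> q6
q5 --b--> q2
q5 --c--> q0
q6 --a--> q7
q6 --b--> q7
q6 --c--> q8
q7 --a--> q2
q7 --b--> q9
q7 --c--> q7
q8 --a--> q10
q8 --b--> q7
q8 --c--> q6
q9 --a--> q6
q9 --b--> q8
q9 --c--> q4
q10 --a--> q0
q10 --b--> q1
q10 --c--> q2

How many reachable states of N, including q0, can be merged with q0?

States {q5} cannot be reached from the start state, so discard them.
Start with accepting vs non-accepting: {q0,q1,q2,q6,q7,q10} | {q3,q4,q8,q9}.
On input a, block {q0,q1,q2,q6,q7,q10} splits into {q2,q6,q7,q10} and {q0,q1}.
Refine {q2,q6,q7,q10} on symbol a: members go to different blocks, giving {q2,q10} and {q6,q7}.
On input a, block {q3,q4,q8,q9} splits into {q3,q4,q9} and {q8}.
On input a, block {q6,q7} splits into {q6} and {q7}.
No further refinement is possible. Final partition (6 blocks): {q2,q10} | {q3,q4,q9} | {q0,q1} | {q6} | {q8} | {q7}.
The equivalence class containing q0 is {q0,q1}, of size 2.

2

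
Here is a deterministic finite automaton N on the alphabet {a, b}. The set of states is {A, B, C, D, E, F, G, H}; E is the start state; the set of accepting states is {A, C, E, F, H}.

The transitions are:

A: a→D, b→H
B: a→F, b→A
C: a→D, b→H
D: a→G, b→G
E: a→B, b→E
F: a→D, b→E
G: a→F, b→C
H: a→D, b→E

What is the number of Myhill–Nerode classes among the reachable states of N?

5

Every state is reachable, so we keep all 8.
Start with accepting vs non-accepting: {A,C,E,F,H} | {B,D,G}.
On input a, block {B,D,G} splits into {B,G} and {D}.
Refine {A,C,E,F,H} on symbol a: members go to different blocks, giving {A,C,F,H} and {E}.
Refine {A,C,F,H} on symbol b: members go to different blocks, giving {A,C} and {F,H}.
No further refinement is possible. Final partition (5 blocks): {A,C} | {B,G} | {D} | {E} | {F,H}.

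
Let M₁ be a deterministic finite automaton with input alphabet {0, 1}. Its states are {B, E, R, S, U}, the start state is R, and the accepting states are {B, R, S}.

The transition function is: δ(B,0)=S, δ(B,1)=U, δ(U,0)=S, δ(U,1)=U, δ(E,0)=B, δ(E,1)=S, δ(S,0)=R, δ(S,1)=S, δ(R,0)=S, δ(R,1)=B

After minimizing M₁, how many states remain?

4

Reachable states from the start: {B,R,S,U}. Unreachable: {E} — drop them.
Initial partition by acceptance: {B,R,S} | {U}.
On input 1, block {B,R,S} splits into {R,S} and {B}.
Split {R,S} by δ(·,1) → {S} and {R}.
Stable partition: {S} | {U} | {B} | {R} — 4 equivalence classes.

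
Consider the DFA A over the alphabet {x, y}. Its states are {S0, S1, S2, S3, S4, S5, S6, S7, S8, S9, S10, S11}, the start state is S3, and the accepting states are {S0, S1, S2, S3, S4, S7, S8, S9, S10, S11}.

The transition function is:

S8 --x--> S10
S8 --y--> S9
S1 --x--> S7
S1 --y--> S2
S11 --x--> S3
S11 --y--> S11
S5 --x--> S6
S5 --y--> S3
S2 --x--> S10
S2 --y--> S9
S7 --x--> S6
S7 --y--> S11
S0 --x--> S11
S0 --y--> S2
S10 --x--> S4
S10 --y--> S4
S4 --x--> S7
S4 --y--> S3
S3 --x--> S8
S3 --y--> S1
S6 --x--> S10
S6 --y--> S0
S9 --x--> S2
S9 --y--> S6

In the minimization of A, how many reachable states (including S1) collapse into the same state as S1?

1

First remove the unreachable states {S5}; 11 states remain.
Start with accepting vs non-accepting: {S0,S1,S2,S3,S4,S7,S8,S9,S10,S11} | {S6}.
Refine {S0,S1,S2,S3,S4,S7,S8,S9,S10,S11} on symbol x: members go to different blocks, giving {S0,S1,S2,S3,S4,S8,S9,S10,S11} and {S7}.
Split {S0,S1,S2,S3,S4,S8,S9,S10,S11} by δ(·,x) → {S0,S2,S3,S8,S9,S10,S11} and {S1,S4}.
Refine {S0,S2,S3,S8,S9,S10,S11} on symbol x: members go to different blocks, giving {S0,S2,S3,S8,S9,S11} and {S10}.
Split {S0,S2,S3,S8,S9,S11} by δ(·,x) → {S0,S3,S9,S11} and {S2,S8}.
Refine {S0,S3,S9,S11} on symbol x: members go to different blocks, giving {S0,S11} and {S3,S9}.
Split {S0,S11} by δ(·,x) → {S0} and {S11}.
Split {S1,S4} by δ(·,y) → {S1} and {S4}.
Refine {S3,S9} on symbol y: members go to different blocks, giving {S3} and {S9}.
The partition is now stable with 10 blocks: {S0} | {S6} | {S7} | {S1} | {S10} | {S2,S8} | {S3} | {S11} | {S4} | {S9}.
State S1 belongs to the block {S1}, which has 1 states.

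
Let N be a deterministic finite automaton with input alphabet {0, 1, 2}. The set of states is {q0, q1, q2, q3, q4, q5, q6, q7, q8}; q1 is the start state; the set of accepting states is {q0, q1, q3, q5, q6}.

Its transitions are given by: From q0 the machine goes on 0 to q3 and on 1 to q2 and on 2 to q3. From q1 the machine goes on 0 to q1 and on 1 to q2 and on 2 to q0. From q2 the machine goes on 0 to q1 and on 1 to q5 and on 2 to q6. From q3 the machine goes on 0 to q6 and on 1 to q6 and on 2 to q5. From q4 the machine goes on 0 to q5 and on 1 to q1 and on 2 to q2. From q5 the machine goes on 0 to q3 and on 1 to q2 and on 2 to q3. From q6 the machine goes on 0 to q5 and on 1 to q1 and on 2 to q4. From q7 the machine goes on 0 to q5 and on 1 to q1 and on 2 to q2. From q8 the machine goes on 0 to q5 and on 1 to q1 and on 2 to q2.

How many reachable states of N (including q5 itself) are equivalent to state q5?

2

First remove the unreachable states {q7,q8}; 7 states remain.
Initial partition by acceptance: {q0,q1,q3,q5,q6} | {q2,q4}.
Split {q0,q1,q3,q5,q6} by δ(·,1) → {q0,q1,q5} and {q3,q6}.
Split {q0,q1,q5} by δ(·,0) → {q0,q5} and {q1}.
On input 0, block {q2,q4} splits into {q2} and {q4}.
Split {q3,q6} by δ(·,0) → {q3} and {q6}.
The partition is now stable with 6 blocks: {q0,q5} | {q2} | {q3} | {q1} | {q4} | {q6}.
The equivalence class containing q5 is {q0,q5}, of size 2.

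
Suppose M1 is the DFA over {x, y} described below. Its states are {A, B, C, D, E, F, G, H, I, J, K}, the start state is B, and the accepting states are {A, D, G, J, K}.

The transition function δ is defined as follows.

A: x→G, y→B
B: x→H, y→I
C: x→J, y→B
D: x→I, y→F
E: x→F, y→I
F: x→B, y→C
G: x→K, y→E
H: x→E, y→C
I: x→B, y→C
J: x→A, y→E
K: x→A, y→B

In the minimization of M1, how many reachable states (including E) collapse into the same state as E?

2

Reachable states from the start: {A,B,C,E,F,G,H,I,J,K}. Unreachable: {D} — drop them.
Initial partition by acceptance: {A,G,J,K} | {B,C,E,F,H,I}.
On input x, block {B,C,E,F,H,I} splits into {B,E,F,H,I} and {C}.
Split {B,E,F,H,I} by δ(·,y) → {F,H,I} and {B,E}.
Stable partition: {A,G,J,K} | {F,H,I} | {C} | {B,E} — 4 equivalence classes.
The equivalence class containing E is {B,E}, of size 2.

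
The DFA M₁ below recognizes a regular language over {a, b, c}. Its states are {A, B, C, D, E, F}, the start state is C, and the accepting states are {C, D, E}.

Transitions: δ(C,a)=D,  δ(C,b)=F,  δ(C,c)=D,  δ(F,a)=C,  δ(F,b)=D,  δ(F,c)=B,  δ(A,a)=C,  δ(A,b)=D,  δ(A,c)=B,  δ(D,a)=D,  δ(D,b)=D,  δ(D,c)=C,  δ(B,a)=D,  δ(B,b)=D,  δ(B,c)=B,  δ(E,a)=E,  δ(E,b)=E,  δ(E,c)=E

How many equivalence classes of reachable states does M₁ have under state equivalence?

Reachable states from the start: {B,C,D,F}. Unreachable: {A,E} — drop them.
Start with accepting vs non-accepting: {C,D} | {B,F}.
Refine {C,D} on symbol b: members go to different blocks, giving {C} and {D}.
Refine {B,F} on symbol a: members go to different blocks, giving {B} and {F}.
No further refinement is possible. Final partition (4 blocks): {C} | {B} | {D} | {F}.

4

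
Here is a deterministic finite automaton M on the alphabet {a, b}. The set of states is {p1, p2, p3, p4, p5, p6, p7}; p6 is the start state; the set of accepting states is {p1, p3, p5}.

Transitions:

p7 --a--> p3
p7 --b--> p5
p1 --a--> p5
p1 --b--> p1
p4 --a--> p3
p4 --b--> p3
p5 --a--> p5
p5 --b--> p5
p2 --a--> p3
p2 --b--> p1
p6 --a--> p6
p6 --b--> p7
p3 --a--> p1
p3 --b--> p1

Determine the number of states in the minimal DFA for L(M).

3

Reachable states from the start: {p1,p3,p5,p6,p7}. Unreachable: {p2,p4} — drop them.
P0 = {p1,p3,p5} | {p6,p7}.
Refine {p6,p7} on symbol a: members go to different blocks, giving {p6} and {p7}.
The partition is now stable with 3 blocks: {p1,p3,p5} | {p6} | {p7}.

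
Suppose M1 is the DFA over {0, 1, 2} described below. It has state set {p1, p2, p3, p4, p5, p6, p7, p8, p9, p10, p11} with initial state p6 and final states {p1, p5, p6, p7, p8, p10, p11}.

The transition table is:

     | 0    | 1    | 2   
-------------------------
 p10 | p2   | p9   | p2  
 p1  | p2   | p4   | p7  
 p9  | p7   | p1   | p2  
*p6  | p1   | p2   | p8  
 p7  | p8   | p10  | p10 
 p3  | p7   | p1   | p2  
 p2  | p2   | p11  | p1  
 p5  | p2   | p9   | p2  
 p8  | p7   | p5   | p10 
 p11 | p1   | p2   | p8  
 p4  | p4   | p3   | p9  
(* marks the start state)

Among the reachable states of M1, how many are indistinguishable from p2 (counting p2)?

1

Start with accepting vs non-accepting: {p1,p5,p6,p7,p8,p10,p11} | {p2,p3,p4,p9}.
On input 0, block {p1,p5,p6,p7,p8,p10,p11} splits into {p6,p7,p8,p11} and {p1,p5,p10}.
Split {p6,p7,p8,p11} by δ(·,0) → {p6,p11} and {p7,p8}.
On input 0, block {p2,p3,p4,p9} splits into {p2,p4} and {p3,p9}.
Split {p2,p4} by δ(·,1) → {p2} and {p4}.
Split {p1,p5,p10} by δ(·,1) → {p5,p10} and {p1}.
The partition is now stable with 7 blocks: {p6,p11} | {p2} | {p5,p10} | {p7,p8} | {p3,p9} | {p4} | {p1}.
The equivalence class containing p2 is {p2}, of size 1.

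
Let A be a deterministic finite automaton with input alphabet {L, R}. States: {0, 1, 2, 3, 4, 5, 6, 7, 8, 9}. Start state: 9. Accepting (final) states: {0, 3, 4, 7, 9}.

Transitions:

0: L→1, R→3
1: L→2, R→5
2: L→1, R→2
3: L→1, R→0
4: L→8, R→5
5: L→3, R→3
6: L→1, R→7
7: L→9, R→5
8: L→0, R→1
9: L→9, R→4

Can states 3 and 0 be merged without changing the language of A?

Yes

States {6,7} cannot be reached from the start state, so discard them.
Initial partition by acceptance: {0,3,4,9} | {1,2,5,8}.
Refine {0,3,4,9} on symbol L: members go to different blocks, giving {0,3,4} and {9}.
Split {0,3,4} by δ(·,R) → {0,3} and {4}.
Refine {1,2,5,8} on symbol L: members go to different blocks, giving {1,2} and {5,8}.
Refine {1,2} on symbol R: members go to different blocks, giving {1} and {2}.
Refine {5,8} on symbol R: members go to different blocks, giving {5} and {8}.
Stable partition: {0,3} | {1} | {9} | {4} | {5} | {2} | {8} — 7 equivalence classes.
3 and 0 lie in the same block of the stable partition, so they are equivalent — no string distinguishes them.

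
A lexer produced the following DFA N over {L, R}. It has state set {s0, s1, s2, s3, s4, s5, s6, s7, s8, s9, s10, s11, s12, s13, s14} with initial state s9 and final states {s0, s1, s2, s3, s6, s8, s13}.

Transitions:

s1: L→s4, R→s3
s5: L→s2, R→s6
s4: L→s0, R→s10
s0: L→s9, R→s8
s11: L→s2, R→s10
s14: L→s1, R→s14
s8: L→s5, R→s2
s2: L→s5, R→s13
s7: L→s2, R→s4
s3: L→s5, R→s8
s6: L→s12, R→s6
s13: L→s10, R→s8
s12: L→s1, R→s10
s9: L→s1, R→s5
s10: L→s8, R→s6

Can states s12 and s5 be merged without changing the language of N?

No

States {s7,s11,s14} cannot be reached from the start state, so discard them.
Initial partition by acceptance: {s0,s1,s2,s3,s6,s8,s13} | {s4,s5,s9,s10,s12}.
Split {s4,s5,s9,s10,s12} by δ(·,R) → {s4,s9,s12} and {s5,s10}.
Refine {s0,s1,s2,s3,s6,s8,s13} on symbol L: members go to different blocks, giving {s2,s3,s8,s13} and {s0,s1,s6}.
Split {s0,s1,s6} by δ(·,R) → {s0,s1} and {s6}.
Stable partition: {s2,s3,s8,s13} | {s4,s9,s12} | {s5,s10} | {s0,s1} | {s6} — 5 equivalence classes.
s12 and s5 end up in different blocks, so they are distinguishable. For instance, the string 'R' is accepted from only s5.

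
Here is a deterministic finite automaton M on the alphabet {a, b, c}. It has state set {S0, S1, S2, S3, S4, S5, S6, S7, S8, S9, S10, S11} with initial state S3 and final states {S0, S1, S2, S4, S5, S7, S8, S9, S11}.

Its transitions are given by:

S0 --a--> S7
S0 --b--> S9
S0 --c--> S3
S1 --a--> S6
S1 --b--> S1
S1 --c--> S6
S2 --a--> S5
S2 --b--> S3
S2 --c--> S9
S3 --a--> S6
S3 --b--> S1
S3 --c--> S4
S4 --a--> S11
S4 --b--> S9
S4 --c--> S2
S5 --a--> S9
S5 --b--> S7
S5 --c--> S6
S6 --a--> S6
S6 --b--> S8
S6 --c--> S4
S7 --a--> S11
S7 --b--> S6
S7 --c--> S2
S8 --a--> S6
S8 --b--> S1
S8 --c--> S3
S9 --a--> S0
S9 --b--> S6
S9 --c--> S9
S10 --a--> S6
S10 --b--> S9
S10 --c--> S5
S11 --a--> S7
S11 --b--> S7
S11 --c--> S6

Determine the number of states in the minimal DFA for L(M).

5

First remove the unreachable states {S10}; 11 states remain.
Start with accepting vs non-accepting: {S0,S1,S2,S4,S5,S7,S8,S9,S11} | {S3,S6}.
Split {S0,S1,S2,S4,S5,S7,S8,S9,S11} by δ(·,a) → {S0,S2,S4,S5,S7,S9,S11} and {S1,S8}.
Split {S0,S2,S4,S5,S7,S9,S11} by δ(·,b) → {S0,S4,S5,S11} and {S2,S7,S9}.
On input a, block {S0,S4,S5,S11} splits into {S0,S5,S11} and {S4}.
The partition is now stable with 5 blocks: {S0,S5,S11} | {S3,S6} | {S1,S8} | {S2,S7,S9} | {S4}.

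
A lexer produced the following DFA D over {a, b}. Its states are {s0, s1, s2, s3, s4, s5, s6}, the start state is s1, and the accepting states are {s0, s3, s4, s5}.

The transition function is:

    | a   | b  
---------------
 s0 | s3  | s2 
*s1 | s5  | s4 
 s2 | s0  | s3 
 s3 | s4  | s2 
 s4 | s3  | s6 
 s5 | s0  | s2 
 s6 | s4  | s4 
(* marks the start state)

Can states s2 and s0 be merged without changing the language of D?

P0 = {s0,s3,s4,s5} | {s1,s2,s6}.
Stable partition: {s0,s3,s4,s5} | {s1,s2,s6} — 2 equivalence classes.
s2 and s0 end up in different blocks, so they are distinguishable. For instance, the string 'ε' is accepted from only s0.

No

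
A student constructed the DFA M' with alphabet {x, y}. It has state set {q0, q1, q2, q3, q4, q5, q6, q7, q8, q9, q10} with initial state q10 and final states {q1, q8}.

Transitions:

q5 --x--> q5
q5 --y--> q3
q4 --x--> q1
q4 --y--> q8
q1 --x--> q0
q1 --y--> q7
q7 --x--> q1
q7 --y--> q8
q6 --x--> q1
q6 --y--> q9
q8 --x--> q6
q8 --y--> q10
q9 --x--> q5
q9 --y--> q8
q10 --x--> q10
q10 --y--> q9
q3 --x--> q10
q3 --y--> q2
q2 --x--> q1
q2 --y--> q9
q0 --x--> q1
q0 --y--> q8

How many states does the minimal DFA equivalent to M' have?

8

Reachable states from the start: {q0,q1,q2,q3,q5,q6,q7,q8,q9,q10}. Unreachable: {q4} — drop them.
Initial partition by acceptance: {q1,q8} | {q0,q2,q3,q5,q6,q7,q9,q10}.
Split {q0,q2,q3,q5,q6,q7,q9,q10} by δ(·,x) → {q0,q2,q6,q7} and {q3,q5,q9,q10}.
Refine {q1,q8} on symbol y: members go to different blocks, giving {q1} and {q8}.
On input y, block {q0,q2,q6,q7} splits into {q0,q7} and {q2,q6}.
On input y, block {q3,q5,q9,q10} splits into {q5,q10} and {q3} and {q9}.
On input y, block {q5,q10} splits into {q5} and {q10}.
The partition is now stable with 8 blocks: {q1} | {q0,q7} | {q5} | {q8} | {q2,q6} | {q3} | {q9} | {q10}.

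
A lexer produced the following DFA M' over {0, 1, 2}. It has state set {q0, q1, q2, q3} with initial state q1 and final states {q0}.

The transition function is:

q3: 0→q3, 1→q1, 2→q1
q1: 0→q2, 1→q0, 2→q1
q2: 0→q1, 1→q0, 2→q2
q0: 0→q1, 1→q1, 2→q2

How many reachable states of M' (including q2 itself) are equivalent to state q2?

2

Reachable states from the start: {q0,q1,q2}. Unreachable: {q3} — drop them.
Start with accepting vs non-accepting: {q0} | {q1,q2}.
The partition is now stable with 2 blocks: {q0} | {q1,q2}.
The equivalence class containing q2 is {q1,q2}, of size 2.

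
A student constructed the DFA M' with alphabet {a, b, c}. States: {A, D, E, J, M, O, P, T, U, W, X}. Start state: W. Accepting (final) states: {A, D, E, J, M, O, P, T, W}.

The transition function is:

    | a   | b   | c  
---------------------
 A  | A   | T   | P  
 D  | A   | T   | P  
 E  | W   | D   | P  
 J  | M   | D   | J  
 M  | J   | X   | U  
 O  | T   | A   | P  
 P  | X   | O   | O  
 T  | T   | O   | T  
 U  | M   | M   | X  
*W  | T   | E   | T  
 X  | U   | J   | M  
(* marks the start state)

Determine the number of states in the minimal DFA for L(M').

Start with accepting vs non-accepting: {A,D,E,J,M,O,P,T,W} | {U,X}.
Refine {A,D,E,J,M,O,P,T,W} on symbol a: members go to different blocks, giving {A,D,E,J,M,O,T,W} and {P}.
Split {A,D,E,J,M,O,T,W} by δ(·,b) → {A,D,E,J,O,T,W} and {M}.
Split {A,D,E,J,O,T,W} by δ(·,a) → {A,D,E,O,T,W} and {J}.
Split {A,D,E,O,T,W} by δ(·,c) → {A,D,E,O} and {T,W}.
Refine {A,D,E,O} on symbol a: members go to different blocks, giving {A,D} and {E,O}.
Refine {U,X} on symbol a: members go to different blocks, giving {X} and {U}.
Stable partition: {A,D} | {X} | {P} | {M} | {J} | {T,W} | {E,O} | {U} — 8 equivalence classes.

8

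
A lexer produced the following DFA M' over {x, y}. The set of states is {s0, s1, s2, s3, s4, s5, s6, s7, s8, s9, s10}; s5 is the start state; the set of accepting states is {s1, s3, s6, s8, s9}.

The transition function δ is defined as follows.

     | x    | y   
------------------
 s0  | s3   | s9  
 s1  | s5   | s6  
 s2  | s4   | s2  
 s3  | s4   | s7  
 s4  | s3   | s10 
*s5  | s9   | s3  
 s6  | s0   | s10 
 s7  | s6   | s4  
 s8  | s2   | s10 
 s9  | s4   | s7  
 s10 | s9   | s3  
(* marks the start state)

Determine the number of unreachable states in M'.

No path from s5 leads to s1, s2, s8; the other 8 states are all reachable.

3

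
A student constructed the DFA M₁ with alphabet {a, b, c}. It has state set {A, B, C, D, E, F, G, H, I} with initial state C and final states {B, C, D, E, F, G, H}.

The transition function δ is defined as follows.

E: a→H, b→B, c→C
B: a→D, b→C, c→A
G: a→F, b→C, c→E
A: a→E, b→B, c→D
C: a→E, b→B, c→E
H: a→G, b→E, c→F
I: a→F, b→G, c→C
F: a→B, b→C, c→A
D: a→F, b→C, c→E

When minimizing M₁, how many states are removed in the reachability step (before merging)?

Starting at C and following transitions, the reachable set is {A, B, C, D, E, F, G, H}. That leaves I unreachable — 1 in total.

1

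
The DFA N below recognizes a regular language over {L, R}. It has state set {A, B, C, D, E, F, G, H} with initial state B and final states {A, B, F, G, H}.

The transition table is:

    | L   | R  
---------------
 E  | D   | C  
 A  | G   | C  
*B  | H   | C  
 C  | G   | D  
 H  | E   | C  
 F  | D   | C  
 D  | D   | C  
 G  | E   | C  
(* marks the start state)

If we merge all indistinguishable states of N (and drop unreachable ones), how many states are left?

4

First remove the unreachable states {A,F}; 6 states remain.
Start with accepting vs non-accepting: {B,G,H} | {C,D,E}.
Refine {B,G,H} on symbol L: members go to different blocks, giving {G,H} and {B}.
Refine {C,D,E} on symbol L: members go to different blocks, giving {D,E} and {C}.
No further refinement is possible. Final partition (4 blocks): {G,H} | {D,E} | {B} | {C}.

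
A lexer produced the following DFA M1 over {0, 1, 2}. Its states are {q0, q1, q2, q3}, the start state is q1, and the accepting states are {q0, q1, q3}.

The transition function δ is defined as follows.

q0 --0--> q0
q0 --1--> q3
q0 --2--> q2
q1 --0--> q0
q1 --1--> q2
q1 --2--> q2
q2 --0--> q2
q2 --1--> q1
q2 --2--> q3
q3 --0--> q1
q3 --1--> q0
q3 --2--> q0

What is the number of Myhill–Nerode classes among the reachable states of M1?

Every state is reachable, so we keep all 4.
Initial partition by acceptance: {q0,q1,q3} | {q2}.
Split {q0,q1,q3} by δ(·,1) → {q0,q3} and {q1}.
Refine {q0,q3} on symbol 0: members go to different blocks, giving {q0} and {q3}.
The partition is now stable with 4 blocks: {q0} | {q2} | {q1} | {q3}.

4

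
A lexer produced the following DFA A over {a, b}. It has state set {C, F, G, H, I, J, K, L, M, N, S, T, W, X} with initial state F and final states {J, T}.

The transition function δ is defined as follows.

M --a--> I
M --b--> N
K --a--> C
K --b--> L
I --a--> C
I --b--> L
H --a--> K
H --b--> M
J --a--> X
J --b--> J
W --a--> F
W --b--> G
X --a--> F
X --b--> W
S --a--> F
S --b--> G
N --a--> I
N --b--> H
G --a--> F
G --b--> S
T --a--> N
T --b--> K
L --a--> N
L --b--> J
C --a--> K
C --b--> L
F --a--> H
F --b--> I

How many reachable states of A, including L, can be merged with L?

1

States {T} cannot be reached from the start state, so discard them.
Start with accepting vs non-accepting: {J} | {C,F,G,H,I,K,L,M,N,S,W,X}.
Refine {C,F,G,H,I,K,L,M,N,S,W,X} on symbol b: members go to different blocks, giving {C,F,G,H,I,K,M,N,S,W,X} and {L}.
On input b, block {C,F,G,H,I,K,M,N,S,W,X} splits into {F,G,H,M,N,S,W,X} and {C,I,K}.
On input a, block {F,G,H,M,N,S,W,X} splits into {F,G,S,W,X} and {H,M,N}.
Split {F,G,S,W,X} by δ(·,a) → {G,S,W,X} and {F}.
No further refinement is possible. Final partition (6 blocks): {J} | {G,S,W,X} | {L} | {C,I,K} | {H,M,N} | {F}.
The equivalence class containing L is {L}, of size 1.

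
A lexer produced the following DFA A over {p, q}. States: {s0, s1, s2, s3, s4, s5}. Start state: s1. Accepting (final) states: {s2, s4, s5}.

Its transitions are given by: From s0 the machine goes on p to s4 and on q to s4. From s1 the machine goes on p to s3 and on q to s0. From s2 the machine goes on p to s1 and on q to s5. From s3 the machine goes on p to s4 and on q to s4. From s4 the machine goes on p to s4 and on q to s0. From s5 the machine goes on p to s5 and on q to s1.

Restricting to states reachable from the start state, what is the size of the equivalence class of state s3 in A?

2

First remove the unreachable states {s2,s5}; 4 states remain.
Start with accepting vs non-accepting: {s4} | {s0,s1,s3}.
Refine {s0,s1,s3} on symbol p: members go to different blocks, giving {s0,s3} and {s1}.
The partition is now stable with 3 blocks: {s4} | {s0,s3} | {s1}.
The equivalence class containing s3 is {s0,s3}, of size 2.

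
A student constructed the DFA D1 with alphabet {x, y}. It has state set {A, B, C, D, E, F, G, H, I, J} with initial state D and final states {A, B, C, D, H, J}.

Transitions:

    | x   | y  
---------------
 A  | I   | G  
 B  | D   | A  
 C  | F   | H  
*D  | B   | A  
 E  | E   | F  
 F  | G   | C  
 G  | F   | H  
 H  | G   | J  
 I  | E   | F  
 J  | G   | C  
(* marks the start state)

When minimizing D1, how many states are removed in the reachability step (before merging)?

Every one of the 10 states is reachable from D.

0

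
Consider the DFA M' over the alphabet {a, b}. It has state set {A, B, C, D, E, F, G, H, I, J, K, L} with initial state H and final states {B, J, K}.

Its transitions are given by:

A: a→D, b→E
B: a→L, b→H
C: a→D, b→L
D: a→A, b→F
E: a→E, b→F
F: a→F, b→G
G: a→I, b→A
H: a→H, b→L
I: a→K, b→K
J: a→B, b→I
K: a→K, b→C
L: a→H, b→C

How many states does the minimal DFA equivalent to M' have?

First remove the unreachable states {B,J}; 10 states remain.
P0 = {K} | {A,C,D,E,F,G,H,I,L}.
Split {A,C,D,E,F,G,H,I,L} by δ(·,a) → {A,C,D,E,F,G,H,L} and {I}.
On input a, block {A,C,D,E,F,G,H,L} splits into {A,C,D,E,F,H,L} and {G}.
On input b, block {A,C,D,E,F,H,L} splits into {A,C,D,E,H,L} and {F}.
Refine {A,C,D,E,H,L} on symbol b: members go to different blocks, giving {A,C,H,L} and {D,E}.
Split {A,C,H,L} by δ(·,a) → {A,C} and {H,L}.
Refine {A,C} on symbol b: members go to different blocks, giving {A} and {C}.
Split {D,E} by δ(·,a) → {D} and {E}.
Split {H,L} by δ(·,b) → {H} and {L}.
Stable partition: {K} | {A} | {I} | {G} | {F} | {D} | {H} | {C} | {E} | {L} — 10 equivalence classes.

10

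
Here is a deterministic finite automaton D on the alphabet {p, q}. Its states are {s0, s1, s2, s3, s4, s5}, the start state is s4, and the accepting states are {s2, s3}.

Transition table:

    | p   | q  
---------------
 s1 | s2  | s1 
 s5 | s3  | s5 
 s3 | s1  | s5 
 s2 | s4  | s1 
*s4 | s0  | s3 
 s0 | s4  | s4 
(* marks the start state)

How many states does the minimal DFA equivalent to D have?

6

Initial partition by acceptance: {s2,s3} | {s0,s1,s4,s5}.
Split {s0,s1,s4,s5} by δ(·,p) → {s0,s4} and {s1,s5}.
Split {s2,s3} by δ(·,p) → {s2} and {s3}.
Refine {s0,s4} on symbol q: members go to different blocks, giving {s0} and {s4}.
Refine {s1,s5} on symbol p: members go to different blocks, giving {s1} and {s5}.
Stable partition: {s2} | {s0} | {s1} | {s3} | {s4} | {s5} — 6 equivalence classes.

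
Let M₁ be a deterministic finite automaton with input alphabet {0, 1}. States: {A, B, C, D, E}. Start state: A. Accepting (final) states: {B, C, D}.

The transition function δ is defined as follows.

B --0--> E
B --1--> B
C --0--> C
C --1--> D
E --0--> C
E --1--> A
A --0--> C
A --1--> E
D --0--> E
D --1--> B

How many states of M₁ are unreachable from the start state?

A breadth-first search from the start state visits every state.

0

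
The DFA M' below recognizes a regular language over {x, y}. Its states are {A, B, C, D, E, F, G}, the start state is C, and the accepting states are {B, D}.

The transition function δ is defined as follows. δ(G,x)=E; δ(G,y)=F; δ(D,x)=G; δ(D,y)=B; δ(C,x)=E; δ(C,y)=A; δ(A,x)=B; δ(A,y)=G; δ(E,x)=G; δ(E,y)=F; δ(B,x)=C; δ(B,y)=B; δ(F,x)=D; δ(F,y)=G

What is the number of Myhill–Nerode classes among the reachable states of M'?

3

Every state is reachable, so we keep all 7.
P0 = {B,D} | {A,C,E,F,G}.
Split {A,C,E,F,G} by δ(·,x) → {C,E,G} and {A,F}.
Stable partition: {B,D} | {C,E,G} | {A,F} — 3 equivalence classes.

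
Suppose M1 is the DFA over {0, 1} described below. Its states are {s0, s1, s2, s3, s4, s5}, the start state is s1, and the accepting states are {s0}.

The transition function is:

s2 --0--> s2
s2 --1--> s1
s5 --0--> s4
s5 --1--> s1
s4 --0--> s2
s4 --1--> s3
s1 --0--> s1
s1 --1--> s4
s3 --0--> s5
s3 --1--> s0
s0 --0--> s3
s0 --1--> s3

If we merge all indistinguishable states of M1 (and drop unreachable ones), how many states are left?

6

Initial partition by acceptance: {s0} | {s1,s2,s3,s4,s5}.
Refine {s1,s2,s3,s4,s5} on symbol 1: members go to different blocks, giving {s1,s2,s4,s5} and {s3}.
Split {s1,s2,s4,s5} by δ(·,1) → {s1,s2,s5} and {s4}.
Refine {s1,s2,s5} on symbol 0: members go to different blocks, giving {s1,s2} and {s5}.
On input 1, block {s1,s2} splits into {s1} and {s2}.
The partition is now stable with 6 blocks: {s0} | {s1} | {s3} | {s4} | {s5} | {s2}.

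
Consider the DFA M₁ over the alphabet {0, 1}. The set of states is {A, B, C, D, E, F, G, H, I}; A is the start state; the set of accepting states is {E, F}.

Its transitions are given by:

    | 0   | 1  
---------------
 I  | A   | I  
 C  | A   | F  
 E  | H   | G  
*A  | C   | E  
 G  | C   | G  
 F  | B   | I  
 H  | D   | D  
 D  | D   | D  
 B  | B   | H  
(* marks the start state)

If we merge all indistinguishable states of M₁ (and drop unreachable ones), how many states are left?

All states are reachable from the start state.
Initial partition by acceptance: {E,F} | {A,B,C,D,G,H,I}.
Refine {A,B,C,D,G,H,I} on symbol 1: members go to different blocks, giving {B,D,G,H,I} and {A,C}.
Refine {B,D,G,H,I} on symbol 0: members go to different blocks, giving {B,D,H} and {G,I}.
Stable partition: {E,F} | {B,D,H} | {A,C} | {G,I} — 4 equivalence classes.

4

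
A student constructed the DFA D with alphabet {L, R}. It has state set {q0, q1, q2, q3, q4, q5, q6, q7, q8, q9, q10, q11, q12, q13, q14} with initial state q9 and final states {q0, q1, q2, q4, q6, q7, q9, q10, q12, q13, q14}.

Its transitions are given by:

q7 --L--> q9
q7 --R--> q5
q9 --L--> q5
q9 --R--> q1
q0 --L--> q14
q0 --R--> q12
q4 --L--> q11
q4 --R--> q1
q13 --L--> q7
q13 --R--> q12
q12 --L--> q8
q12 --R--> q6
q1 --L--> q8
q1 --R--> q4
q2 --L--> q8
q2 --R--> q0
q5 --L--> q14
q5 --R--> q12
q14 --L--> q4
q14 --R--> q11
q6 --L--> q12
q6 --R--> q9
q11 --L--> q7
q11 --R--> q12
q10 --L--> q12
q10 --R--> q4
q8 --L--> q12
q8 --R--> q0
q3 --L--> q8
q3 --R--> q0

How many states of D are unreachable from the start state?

4

Starting at q9 and following transitions, the reachable set is {q0, q1, q4, q5, q6, q7, q8, q9, q11, q12, q14}. That leaves q2, q3, q10, q13 unreachable — 4 in total.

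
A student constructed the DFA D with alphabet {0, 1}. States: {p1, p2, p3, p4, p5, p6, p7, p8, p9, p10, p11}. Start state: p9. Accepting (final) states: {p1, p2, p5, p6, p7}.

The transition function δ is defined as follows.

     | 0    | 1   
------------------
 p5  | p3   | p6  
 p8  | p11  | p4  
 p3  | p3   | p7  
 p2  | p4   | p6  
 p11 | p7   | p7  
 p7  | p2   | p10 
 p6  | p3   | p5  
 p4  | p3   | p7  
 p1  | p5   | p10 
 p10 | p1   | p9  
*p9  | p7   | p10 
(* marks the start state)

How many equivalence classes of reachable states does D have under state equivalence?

4

Reachable states from the start: {p1,p2,p3,p4,p5,p6,p7,p9,p10}. Unreachable: {p8,p11} — drop them.
Start with accepting vs non-accepting: {p1,p2,p5,p6,p7} | {p3,p4,p9,p10}.
On input 0, block {p1,p2,p5,p6,p7} splits into {p2,p5,p6} and {p1,p7}.
Refine {p3,p4,p9,p10} on symbol 0: members go to different blocks, giving {p3,p4} and {p9,p10}.
The partition is now stable with 4 blocks: {p2,p5,p6} | {p3,p4} | {p1,p7} | {p9,p10}.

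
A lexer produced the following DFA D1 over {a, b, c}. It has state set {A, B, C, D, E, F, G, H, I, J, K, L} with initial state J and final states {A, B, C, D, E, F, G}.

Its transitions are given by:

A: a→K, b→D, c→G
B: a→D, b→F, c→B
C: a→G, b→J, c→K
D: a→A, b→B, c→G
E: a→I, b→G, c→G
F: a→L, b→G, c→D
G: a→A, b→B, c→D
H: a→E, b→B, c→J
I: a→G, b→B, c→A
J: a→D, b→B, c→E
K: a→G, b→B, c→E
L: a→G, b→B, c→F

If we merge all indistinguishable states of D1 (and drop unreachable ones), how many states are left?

4

States {C,H} cannot be reached from the start state, so discard them.
Start with accepting vs non-accepting: {A,B,D,E,F,G} | {I,J,K,L}.
On input a, block {A,B,D,E,F,G} splits into {A,E,F} and {B,D,G}.
Split {B,D,G} by δ(·,a) → {D,G} and {B}.
Stable partition: {A,E,F} | {I,J,K,L} | {D,G} | {B} — 4 equivalence classes.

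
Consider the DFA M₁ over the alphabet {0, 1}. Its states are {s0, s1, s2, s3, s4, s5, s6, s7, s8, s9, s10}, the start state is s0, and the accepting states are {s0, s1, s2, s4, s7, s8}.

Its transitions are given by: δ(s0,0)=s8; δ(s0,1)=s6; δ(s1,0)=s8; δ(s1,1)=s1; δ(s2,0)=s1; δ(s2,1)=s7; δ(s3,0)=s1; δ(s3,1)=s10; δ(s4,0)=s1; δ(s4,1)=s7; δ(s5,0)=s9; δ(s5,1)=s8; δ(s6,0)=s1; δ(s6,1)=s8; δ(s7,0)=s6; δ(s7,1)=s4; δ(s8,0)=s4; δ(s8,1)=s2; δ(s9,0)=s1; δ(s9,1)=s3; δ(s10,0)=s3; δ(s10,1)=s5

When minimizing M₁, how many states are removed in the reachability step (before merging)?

4

No path from s0 leads to s3, s5, s9, s10; the other 7 states are all reachable.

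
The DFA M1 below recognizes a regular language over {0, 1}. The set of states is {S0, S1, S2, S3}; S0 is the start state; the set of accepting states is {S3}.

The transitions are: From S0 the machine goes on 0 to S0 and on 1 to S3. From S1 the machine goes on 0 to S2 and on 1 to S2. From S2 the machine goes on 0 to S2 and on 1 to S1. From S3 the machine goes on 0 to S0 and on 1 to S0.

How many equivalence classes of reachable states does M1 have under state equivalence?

States {S1,S2} cannot be reached from the start state, so discard them.
Start with accepting vs non-accepting: {S3} | {S0}.
The partition is now stable with 2 blocks: {S3} | {S0}.

2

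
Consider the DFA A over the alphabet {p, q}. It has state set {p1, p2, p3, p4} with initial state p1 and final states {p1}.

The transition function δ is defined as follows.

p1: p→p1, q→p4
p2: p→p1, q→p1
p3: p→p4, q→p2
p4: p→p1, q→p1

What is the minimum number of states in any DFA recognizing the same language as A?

2

Reachable states from the start: {p1,p4}. Unreachable: {p2,p3} — drop them.
Initial partition by acceptance: {p1} | {p4}.
No further refinement is possible. Final partition (2 blocks): {p1} | {p4}.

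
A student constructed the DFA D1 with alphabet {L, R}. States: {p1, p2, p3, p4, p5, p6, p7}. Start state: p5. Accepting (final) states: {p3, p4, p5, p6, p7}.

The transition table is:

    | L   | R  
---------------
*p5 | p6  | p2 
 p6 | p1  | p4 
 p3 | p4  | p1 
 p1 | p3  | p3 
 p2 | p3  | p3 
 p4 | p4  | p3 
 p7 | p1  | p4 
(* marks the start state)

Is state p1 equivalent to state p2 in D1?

First remove the unreachable states {p7}; 6 states remain.
Start with accepting vs non-accepting: {p3,p4,p5,p6} | {p1,p2}.
Split {p3,p4,p5,p6} by δ(·,L) → {p3,p4,p5} and {p6}.
Split {p3,p4,p5} by δ(·,L) → {p3,p4} and {p5}.
Refine {p3,p4} on symbol R: members go to different blocks, giving {p3} and {p4}.
Stable partition: {p3} | {p1,p2} | {p6} | {p5} | {p4} — 5 equivalence classes.
p1 and p2 lie in the same block of the stable partition, so they are equivalent — no string distinguishes them.

Yes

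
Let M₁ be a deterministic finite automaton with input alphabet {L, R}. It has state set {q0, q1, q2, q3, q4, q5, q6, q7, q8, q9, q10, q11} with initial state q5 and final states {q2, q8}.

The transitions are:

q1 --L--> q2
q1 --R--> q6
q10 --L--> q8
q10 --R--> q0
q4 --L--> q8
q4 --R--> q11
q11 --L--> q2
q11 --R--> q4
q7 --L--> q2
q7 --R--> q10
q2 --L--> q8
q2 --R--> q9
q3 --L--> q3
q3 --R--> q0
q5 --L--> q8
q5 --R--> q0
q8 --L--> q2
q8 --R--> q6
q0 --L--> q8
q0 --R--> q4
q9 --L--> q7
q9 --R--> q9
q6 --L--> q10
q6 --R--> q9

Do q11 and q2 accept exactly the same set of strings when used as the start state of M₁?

Reachable states from the start: {q0,q2,q4,q5,q6,q7,q8,q9,q10,q11}. Unreachable: {q1,q3} — drop them.
Initial partition by acceptance: {q2,q8} | {q0,q4,q5,q6,q7,q9,q10,q11}.
Split {q0,q4,q5,q6,q7,q9,q10,q11} by δ(·,L) → {q0,q4,q5,q7,q10,q11} and {q6,q9}.
The partition is now stable with 3 blocks: {q2,q8} | {q0,q4,q5,q7,q10,q11} | {q6,q9}.
q11 and q2 end up in different blocks, so they are distinguishable. For instance, the string 'ε' is accepted from only q2.

No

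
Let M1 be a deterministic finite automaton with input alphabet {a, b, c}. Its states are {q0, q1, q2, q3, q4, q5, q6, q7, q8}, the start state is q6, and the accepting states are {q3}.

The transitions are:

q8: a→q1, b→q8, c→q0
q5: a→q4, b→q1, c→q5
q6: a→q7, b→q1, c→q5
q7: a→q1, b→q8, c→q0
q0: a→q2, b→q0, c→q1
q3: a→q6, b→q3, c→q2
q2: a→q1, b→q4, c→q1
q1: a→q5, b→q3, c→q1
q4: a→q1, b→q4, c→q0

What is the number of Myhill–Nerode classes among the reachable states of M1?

Every state is reachable, so we keep all 9.
Initial partition by acceptance: {q3} | {q0,q1,q2,q4,q5,q6,q7,q8}.
Split {q0,q1,q2,q4,q5,q6,q7,q8} by δ(·,b) → {q0,q2,q4,q5,q6,q7,q8} and {q1}.
On input a, block {q0,q2,q4,q5,q6,q7,q8} splits into {q2,q4,q7,q8} and {q0,q5,q6}.
On input c, block {q2,q4,q7,q8} splits into {q4,q7,q8} and {q2}.
Refine {q0,q5,q6} on symbol a: members go to different blocks, giving {q5,q6} and {q0}.
The partition is now stable with 6 blocks: {q3} | {q4,q7,q8} | {q1} | {q5,q6} | {q2} | {q0}.

6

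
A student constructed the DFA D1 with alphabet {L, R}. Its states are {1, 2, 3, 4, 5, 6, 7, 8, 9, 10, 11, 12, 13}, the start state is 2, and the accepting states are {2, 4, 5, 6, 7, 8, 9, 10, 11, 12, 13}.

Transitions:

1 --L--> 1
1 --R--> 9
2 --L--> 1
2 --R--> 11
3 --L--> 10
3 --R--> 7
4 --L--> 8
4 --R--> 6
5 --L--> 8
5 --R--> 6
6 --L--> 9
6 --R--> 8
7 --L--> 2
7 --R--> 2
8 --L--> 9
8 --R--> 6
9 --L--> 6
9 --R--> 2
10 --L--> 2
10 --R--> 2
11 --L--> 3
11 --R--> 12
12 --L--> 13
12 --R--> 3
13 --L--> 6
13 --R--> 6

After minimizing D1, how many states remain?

States {4,5} cannot be reached from the start state, so discard them.
Start with accepting vs non-accepting: {2,6,7,8,9,10,11,12,13} | {1,3}.
On input L, block {2,6,7,8,9,10,11,12,13} splits into {6,7,8,9,10,12,13} and {2,11}.
Refine {6,7,8,9,10,12,13} on symbol L: members go to different blocks, giving {6,8,9,12,13} and {7,10}.
Refine {6,8,9,12,13} on symbol R: members go to different blocks, giving {6,8,13} and {9} and {12}.
Refine {6,8,13} on symbol L: members go to different blocks, giving {6,8} and {13}.
Refine {1,3} on symbol L: members go to different blocks, giving {1} and {3}.
Split {2,11} by δ(·,L) → {2} and {11}.
No further refinement is possible. Final partition (9 blocks): {6,8} | {1} | {2} | {7,10} | {9} | {12} | {13} | {3} | {11}.

9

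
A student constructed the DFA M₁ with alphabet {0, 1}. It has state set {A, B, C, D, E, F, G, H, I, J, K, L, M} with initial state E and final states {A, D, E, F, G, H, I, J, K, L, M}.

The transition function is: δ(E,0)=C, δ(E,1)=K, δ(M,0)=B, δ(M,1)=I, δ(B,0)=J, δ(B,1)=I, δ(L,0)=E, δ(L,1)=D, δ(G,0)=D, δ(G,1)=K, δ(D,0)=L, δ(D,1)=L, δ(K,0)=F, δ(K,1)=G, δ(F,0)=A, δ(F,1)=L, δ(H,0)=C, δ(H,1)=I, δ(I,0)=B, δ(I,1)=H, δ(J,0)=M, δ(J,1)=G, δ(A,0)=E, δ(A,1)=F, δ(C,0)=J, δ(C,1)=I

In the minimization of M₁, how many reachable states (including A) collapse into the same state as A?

All states are reachable from the start state.
Start with accepting vs non-accepting: {A,D,E,F,G,H,I,J,K,L,M} | {B,C}.
Split {A,D,E,F,G,H,I,J,K,L,M} by δ(·,0) → {A,D,F,G,J,K,L} and {E,H,I,M}.
On input 0, block {A,D,F,G,J,K,L} splits into {D,F,G,K} and {A,J,L}.
Split {D,F,G,K} by δ(·,0) → {D,F} and {G,K}.
Refine {E,H,I,M} on symbol 1: members go to different blocks, giving {H,I,M} and {E}.
Refine {A,J,L} on symbol 0: members go to different blocks, giving {A,L} and {J}.
The partition is now stable with 7 blocks: {D,F} | {B,C} | {H,I,M} | {A,L} | {G,K} | {E} | {J}.
State A belongs to the block {A,L}, which has 2 states.

2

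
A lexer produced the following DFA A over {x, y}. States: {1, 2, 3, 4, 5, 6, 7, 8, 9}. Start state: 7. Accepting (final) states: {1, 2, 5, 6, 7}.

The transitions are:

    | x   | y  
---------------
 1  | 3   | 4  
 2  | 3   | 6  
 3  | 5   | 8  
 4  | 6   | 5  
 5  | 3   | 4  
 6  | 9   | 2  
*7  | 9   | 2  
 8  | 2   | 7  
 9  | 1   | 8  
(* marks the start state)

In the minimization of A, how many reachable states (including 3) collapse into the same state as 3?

2

Initial partition by acceptance: {1,2,5,6,7} | {3,4,8,9}.
On input y, block {1,2,5,6,7} splits into {2,6,7} and {1,5}.
Refine {3,4,8,9} on symbol x: members go to different blocks, giving {3,9} and {4,8}.
On input y, block {4,8} splits into {4} and {8}.
No further refinement is possible. Final partition (5 blocks): {2,6,7} | {3,9} | {1,5} | {4} | {8}.
State 3 belongs to the block {3,9}, which has 2 states.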